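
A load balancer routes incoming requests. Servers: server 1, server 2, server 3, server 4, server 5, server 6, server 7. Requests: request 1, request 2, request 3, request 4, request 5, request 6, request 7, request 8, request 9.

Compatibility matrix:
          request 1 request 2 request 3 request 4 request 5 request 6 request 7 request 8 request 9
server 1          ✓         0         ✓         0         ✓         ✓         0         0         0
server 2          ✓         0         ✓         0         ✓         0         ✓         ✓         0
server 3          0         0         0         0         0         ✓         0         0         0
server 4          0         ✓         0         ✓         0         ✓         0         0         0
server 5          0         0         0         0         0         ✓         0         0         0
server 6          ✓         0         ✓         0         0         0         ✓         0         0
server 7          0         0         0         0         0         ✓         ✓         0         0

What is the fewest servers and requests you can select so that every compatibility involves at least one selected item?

6

The 6 edges server 1–request 5, server 2–request 8, server 3–request 6, server 4–request 4, server 6–request 3, server 7–request 7 form a matching, so any vertex cover needs at least 6 vertices (one per matched edge).
Conversely {server 1, server 2, server 4, server 6, server 7, request 6} meets every edge and has exactly 6 vertices, so 6 is optimal.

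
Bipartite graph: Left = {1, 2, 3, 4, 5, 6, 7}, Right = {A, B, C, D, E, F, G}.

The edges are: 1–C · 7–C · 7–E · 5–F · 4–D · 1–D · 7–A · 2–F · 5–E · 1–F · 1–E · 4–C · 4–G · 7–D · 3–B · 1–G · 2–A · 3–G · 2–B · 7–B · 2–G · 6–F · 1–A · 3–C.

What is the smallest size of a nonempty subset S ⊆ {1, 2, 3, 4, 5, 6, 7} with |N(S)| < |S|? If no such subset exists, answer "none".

none

A matching saturating every left vertex exists, for instance 1→G, 2→B, 3→C, 4→D, 5→E, 6→F, 7→A.
By Hall's marriage theorem, this means |N(S)| ≥ |S| for every subset S, so no violating subset exists.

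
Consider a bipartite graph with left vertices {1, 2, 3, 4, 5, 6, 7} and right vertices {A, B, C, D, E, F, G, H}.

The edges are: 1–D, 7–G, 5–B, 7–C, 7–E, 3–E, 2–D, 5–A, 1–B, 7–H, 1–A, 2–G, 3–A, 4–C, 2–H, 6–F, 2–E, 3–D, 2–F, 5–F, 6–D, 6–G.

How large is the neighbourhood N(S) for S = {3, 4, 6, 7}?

7

The union of neighbours of {3, 4, 6, 7} is {A, C, D, E, F, G, H}, which has 7 elements.
Since |N(S)| = 7 ≥ |S| = 4, Hall's condition holds for this subset.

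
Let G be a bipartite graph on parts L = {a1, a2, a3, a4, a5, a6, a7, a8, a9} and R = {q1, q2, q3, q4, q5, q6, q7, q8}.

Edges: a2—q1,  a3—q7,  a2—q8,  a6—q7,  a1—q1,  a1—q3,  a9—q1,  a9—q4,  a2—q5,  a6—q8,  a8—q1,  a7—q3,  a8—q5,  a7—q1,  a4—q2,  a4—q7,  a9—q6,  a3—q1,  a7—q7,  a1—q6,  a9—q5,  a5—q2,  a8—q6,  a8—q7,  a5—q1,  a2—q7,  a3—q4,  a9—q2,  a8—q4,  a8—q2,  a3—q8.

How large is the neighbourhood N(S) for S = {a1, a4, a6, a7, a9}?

8

The union of neighbours of {a1, a4, a6, a7, a9} is {q1, q2, q3, q4, q5, q6, q7, q8}, which has 8 elements.
Since |N(S)| = 8 ≥ |S| = 5, Hall's condition holds for this subset.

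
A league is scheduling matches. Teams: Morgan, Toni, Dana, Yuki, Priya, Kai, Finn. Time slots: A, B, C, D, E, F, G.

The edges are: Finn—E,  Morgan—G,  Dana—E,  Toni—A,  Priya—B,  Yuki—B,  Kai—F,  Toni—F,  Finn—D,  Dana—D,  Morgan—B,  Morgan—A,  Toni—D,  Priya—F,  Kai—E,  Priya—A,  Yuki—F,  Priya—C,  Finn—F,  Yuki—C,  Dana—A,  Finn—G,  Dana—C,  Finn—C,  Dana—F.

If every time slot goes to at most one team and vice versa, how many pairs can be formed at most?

One maximum matching: Morgan–B, Toni–D, Dana–A, Yuki–C, Priya–F, Kai–E, Finn–G.
This saturates every team, so 7 is the maximum.

7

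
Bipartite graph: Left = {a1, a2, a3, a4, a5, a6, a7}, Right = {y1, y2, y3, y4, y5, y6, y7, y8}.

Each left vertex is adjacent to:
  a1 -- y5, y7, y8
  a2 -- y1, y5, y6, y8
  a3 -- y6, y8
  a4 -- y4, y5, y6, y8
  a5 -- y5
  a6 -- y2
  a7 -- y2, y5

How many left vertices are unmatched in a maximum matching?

For example, pair a1–y7, a2–y1, a3–y6, a4–y8, a5–y5, a6–y2.
The set {a5, a6, a7} has only 2 neighbours ({y2, y5}), so by Hall's theorem at most 6 of the 7 left vertices can be matched.
That matches 6 of the 7, leaving 1 unmatched; no matching can do better.

1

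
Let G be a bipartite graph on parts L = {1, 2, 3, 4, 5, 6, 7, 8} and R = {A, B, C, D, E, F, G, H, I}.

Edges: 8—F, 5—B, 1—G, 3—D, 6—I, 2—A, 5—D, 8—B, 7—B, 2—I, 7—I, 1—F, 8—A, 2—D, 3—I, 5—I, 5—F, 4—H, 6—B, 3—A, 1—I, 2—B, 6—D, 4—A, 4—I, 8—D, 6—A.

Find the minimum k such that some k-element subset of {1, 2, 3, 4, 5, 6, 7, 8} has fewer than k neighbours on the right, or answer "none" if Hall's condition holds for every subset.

6

Take S = {2, 3, 5, 6, 7, 8}. Its neighbourhood is {A, B, D, F, I}, so |N(S)| = 5 < |S| = 6.
Every subset of size less than 6 has at least as many neighbours as members, so 6 is the minimum.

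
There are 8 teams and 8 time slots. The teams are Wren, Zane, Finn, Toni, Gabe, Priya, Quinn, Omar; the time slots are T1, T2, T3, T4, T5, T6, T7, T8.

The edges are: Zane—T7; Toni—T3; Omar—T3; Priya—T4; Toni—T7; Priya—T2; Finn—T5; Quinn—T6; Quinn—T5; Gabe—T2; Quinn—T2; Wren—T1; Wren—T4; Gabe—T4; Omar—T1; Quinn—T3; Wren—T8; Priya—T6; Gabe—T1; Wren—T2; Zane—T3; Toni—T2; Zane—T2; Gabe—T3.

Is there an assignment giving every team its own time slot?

Yes

For example, pair Wren-T8, Zane-T7, Finn-T5, Toni-T3, Gabe-T4, Priya-T2, Quinn-T6, Omar-T1.
All 8 teams are covered.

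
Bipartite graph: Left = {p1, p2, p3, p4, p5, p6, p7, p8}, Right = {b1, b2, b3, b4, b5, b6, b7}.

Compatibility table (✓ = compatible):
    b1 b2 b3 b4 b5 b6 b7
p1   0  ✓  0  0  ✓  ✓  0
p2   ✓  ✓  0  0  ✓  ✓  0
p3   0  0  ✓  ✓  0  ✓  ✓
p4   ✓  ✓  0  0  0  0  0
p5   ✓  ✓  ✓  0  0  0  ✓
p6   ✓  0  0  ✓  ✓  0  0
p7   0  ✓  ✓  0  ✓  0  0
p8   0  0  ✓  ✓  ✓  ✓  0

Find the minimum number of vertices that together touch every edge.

The 7 edges p1–b5, p2–b2, p3–b6, p4–b1, p5–b7, p6–b4, p7–b3 form a matching, so any vertex cover needs at least 7 vertices (one per matched edge).
Conversely {b1, b2, b3, b4, b5, b6, b7} meets every edge and has exactly 7 vertices, so 7 is optimal.

7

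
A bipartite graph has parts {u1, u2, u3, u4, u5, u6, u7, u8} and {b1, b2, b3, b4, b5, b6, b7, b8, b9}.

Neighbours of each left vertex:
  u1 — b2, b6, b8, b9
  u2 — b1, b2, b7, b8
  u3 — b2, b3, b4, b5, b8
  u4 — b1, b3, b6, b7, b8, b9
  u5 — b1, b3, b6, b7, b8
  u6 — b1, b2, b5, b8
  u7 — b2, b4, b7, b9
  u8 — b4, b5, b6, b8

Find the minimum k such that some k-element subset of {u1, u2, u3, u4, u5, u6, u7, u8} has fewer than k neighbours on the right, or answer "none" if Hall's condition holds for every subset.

A matching saturating every left vertex exists, for instance u1→b6, u2→b7, u3→b8, u4→b1, u5→b3, u6→b2, u7→b4, u8→b5.
By Hall's marriage theorem, this means |N(S)| ≥ |S| for every subset S, so no violating subset exists.

none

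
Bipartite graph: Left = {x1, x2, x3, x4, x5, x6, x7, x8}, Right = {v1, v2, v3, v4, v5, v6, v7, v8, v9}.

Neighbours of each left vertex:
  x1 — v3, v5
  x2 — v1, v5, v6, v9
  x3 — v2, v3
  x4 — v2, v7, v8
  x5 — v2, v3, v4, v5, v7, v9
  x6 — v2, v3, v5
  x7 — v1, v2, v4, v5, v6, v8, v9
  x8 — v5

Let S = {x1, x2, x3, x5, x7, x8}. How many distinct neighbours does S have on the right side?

The union of neighbours of {x1, x2, x3, x5, x7, x8} is {v1, v2, v3, v4, v5, v6, v7, v8, v9}, which has 9 elements.
Since |N(S)| = 9 ≥ |S| = 6, Hall's condition holds for this subset.

9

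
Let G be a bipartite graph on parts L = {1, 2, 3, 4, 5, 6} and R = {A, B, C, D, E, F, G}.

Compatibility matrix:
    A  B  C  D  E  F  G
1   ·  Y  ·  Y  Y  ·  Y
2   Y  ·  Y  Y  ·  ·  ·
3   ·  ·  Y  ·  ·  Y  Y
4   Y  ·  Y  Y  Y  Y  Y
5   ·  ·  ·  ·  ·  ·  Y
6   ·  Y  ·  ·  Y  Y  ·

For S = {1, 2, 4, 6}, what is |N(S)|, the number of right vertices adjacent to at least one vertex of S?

7

The union of neighbours of {1, 2, 4, 6} is {A, B, C, D, E, F, G}, which has 7 elements.
Since |N(S)| = 7 ≥ |S| = 4, Hall's condition holds for this subset.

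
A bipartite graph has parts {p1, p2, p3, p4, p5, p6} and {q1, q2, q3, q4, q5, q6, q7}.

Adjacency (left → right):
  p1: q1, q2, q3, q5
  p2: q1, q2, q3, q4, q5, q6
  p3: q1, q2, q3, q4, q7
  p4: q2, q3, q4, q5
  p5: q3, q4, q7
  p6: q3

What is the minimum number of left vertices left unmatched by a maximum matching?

A valid assignment of size 6: p1–q5, p2–q6, p3–q7, p4–q2, p5–q4, p6–q3.
This saturates every left vertex, so 6 is the maximum.
That matches 6 of the 6, leaving 0 unmatched; no matching can do better.

0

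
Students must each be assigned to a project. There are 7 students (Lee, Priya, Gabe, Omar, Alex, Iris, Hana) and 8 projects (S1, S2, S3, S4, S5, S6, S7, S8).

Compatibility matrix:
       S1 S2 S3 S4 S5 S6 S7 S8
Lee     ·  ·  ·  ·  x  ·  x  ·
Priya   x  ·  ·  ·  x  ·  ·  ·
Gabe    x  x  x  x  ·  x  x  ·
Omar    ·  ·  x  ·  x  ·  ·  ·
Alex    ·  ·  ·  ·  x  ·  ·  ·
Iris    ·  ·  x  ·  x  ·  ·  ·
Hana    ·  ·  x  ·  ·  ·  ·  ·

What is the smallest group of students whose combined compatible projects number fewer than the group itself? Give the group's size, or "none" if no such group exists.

Take S = {Omar, Alex, Iris}. Its neighbourhood is {S3, S5}, so |N(S)| = 2 < |S| = 3.
Every subset of size less than 3 has at least as many neighbours as members, so 3 is the minimum.

3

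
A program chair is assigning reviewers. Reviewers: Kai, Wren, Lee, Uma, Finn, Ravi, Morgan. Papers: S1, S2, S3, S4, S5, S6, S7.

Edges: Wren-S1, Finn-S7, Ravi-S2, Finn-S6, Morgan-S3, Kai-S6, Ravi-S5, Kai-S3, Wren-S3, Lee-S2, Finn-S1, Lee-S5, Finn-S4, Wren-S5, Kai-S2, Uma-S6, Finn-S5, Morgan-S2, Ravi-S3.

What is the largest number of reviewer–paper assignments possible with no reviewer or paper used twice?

A valid assignment of size 6: Kai→S3, Wren→S1, Lee→S5, Uma→S6, Finn→S7, Ravi→S2.
The set {Kai, Lee, Uma, Ravi, Morgan} has only 4 neighbours ({S2, S3, S5, S6}), so by Hall's theorem at most 6 of the 7 reviewers can be matched.

6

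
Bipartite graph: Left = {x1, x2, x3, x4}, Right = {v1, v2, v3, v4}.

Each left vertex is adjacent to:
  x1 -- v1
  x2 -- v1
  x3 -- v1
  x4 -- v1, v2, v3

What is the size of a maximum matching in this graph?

One maximum matching: x1–v1, x4–v2.
The set {x1, x2, x3} has only 1 neighbour ({v1}), so by Hall's theorem at most 2 of the 4 left vertices can be matched.

2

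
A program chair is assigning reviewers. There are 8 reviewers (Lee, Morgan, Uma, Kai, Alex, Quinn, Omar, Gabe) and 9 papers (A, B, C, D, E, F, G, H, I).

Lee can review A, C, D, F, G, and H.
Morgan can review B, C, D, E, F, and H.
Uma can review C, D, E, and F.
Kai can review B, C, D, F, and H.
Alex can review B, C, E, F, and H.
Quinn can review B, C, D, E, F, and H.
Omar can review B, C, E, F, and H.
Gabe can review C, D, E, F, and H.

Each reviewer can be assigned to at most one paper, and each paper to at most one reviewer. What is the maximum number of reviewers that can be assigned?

One maximum matching: Lee-G, Morgan-F, Uma-C, Kai-D, Alex-B, Quinn-H, Omar-E.
The set {Morgan, Uma, Kai, Alex, Quinn, Omar, Gabe} has only 6 neighbours ({B, C, D, E, F, H}), so by Hall's theorem at most 7 of the 8 reviewers can be matched.

7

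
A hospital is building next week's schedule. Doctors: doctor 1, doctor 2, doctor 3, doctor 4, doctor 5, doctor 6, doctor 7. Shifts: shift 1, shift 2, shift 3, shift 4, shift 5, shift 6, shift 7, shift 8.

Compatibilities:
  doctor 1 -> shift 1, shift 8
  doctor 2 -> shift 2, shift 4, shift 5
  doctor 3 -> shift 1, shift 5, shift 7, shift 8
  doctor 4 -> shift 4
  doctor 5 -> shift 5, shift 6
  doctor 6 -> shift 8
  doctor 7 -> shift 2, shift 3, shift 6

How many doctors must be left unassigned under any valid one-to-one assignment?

0

A valid assignment of size 7: doctor 1→shift 1, doctor 2→shift 2, doctor 3→shift 7, doctor 4→shift 4, doctor 5→shift 5, doctor 6→shift 8, doctor 7→shift 6.
All 7 doctors are matched, so no larger matching exists.
That matches 7 of the 7, leaving 0 unmatched; no matching can do better.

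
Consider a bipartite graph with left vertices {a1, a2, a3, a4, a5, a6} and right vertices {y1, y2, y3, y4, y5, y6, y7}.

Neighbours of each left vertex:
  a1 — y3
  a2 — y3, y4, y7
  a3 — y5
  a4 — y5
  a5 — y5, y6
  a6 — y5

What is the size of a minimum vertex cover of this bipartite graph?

4

A maximum matching has 4 edges (e.g. a1–y3, a2–y4, a3–y5, a5–y6).
By König's theorem the minimum vertex cover has the same size. One such cover is {a1, a2, a5, y5}.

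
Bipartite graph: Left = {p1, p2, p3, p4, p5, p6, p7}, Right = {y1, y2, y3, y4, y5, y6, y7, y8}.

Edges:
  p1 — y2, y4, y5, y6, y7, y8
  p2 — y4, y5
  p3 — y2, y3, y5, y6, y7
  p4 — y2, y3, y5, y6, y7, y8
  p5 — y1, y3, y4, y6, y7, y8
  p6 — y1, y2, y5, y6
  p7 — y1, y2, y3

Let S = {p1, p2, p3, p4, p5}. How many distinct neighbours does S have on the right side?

8

The union of neighbours of {p1, p2, p3, p4, p5} is {y1, y2, y3, y4, y5, y6, y7, y8}, which has 8 elements.
Since |N(S)| = 8 ≥ |S| = 5, Hall's condition holds for this subset.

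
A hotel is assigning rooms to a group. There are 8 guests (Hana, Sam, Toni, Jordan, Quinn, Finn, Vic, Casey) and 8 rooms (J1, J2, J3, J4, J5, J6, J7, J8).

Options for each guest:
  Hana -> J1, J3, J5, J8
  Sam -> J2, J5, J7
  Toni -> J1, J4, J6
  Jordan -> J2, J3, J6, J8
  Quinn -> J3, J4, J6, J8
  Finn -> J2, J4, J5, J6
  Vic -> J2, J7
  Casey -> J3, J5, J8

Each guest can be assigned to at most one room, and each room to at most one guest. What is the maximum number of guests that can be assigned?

8

A valid assignment of size 8: Hana→J5, Sam→J7, Toni→J1, Jordan→J8, Quinn→J4, Finn→J6, Vic→J2, Casey→J3.
This saturates every guest, so 8 is the maximum.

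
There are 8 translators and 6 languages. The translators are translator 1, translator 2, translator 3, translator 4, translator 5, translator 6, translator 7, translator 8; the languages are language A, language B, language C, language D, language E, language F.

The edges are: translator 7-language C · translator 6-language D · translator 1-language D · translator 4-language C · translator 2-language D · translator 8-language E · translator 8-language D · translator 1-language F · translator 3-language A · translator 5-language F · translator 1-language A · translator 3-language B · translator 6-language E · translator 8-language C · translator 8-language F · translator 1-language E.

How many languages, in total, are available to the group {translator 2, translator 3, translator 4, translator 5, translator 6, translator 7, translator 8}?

6

The union of neighbours of {translator 2, translator 3, translator 4, translator 5, translator 6, translator 7, translator 8} is {language A, language B, language C, language D, language E, language F}, which has 6 elements.
Since |N(S)| = 6 < |S| = 7, Hall's condition fails for this subset.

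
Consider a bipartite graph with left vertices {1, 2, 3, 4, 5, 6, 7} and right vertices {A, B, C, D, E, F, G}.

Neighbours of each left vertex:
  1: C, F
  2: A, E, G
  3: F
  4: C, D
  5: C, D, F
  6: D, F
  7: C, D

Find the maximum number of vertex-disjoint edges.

4

One maximum matching: 1–C, 2–E, 3–F, 4–D.
The set {1, 3, 4, 5, 6, 7} has only 3 neighbours ({C, D, F}), so by Hall's theorem at most 4 of the 7 left vertices can be matched.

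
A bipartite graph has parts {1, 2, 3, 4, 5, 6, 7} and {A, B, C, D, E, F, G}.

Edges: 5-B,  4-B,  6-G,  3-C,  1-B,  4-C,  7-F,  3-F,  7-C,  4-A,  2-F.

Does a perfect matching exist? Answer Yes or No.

The set {1, 2, 3, 5, 7} has only 3 neighbours ({B, C, F}), so by Hall's theorem at most 5 of the 7 left vertices can be matched.
Hence no matching covers every left vertex.

No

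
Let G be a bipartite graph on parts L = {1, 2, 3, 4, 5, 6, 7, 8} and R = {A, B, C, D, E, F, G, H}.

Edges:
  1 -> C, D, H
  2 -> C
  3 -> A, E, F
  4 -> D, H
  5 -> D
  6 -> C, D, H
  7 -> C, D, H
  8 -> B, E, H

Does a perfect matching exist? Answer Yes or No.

The set {1, 2, 4, 5, 6, 7} has only 3 neighbours ({C, D, H}), so by Hall's theorem at most 5 of the 8 left vertices can be matched.
Hence no matching covers every left vertex.

No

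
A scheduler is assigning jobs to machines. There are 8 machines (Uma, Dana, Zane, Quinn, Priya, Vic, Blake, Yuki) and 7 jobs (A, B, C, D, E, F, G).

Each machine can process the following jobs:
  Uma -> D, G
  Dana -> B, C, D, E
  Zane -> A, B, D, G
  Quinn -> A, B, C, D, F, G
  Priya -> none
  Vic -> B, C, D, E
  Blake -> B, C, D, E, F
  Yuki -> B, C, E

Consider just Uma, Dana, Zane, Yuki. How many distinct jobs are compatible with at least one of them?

The union of neighbours of {Uma, Dana, Zane, Yuki} is {A, B, C, D, E, G}, which has 6 elements.
Since |N(S)| = 6 ≥ |S| = 4, Hall's condition holds for this subset.

6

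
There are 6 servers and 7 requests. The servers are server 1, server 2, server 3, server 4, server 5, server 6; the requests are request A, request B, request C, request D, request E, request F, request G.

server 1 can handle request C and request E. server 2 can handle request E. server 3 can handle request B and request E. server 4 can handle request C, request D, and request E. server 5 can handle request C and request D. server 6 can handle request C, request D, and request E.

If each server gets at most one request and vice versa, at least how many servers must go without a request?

2

One maximum matching: server 1-request C, server 2-request E, server 3-request B, server 4-request D.
The set {server 1, server 2, server 4, server 5, server 6} has only 3 neighbours ({request C, request D, request E}), so by Hall's theorem at most 4 of the 6 servers can be matched.
That matches 4 of the 6, leaving 2 unmatched; no matching can do better.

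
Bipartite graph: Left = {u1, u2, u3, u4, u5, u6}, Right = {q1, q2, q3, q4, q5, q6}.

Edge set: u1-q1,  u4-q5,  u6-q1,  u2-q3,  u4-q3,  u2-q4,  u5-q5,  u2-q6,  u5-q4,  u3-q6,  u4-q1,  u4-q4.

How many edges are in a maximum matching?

One maximum matching: u1–q1, u2–q3, u3–q6, u4–q4, u5–q5.
The set {u1, u6} has only 1 neighbour ({q1}), so by Hall's theorem at most 5 of the 6 left vertices can be matched.

5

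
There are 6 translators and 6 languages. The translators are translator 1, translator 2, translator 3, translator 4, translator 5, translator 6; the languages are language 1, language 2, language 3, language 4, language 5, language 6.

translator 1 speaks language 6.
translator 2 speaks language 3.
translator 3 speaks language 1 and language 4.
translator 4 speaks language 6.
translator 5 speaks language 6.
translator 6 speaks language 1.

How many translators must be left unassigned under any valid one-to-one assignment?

For example, pair translator 1–language 6, translator 2–language 3, translator 3–language 4, translator 6–language 1.
The set {translator 1, translator 4, translator 5} has only 1 neighbour ({language 6}), so by Hall's theorem at most 4 of the 6 translators can be matched.
That matches 4 of the 6, leaving 2 unmatched; no matching can do better.

2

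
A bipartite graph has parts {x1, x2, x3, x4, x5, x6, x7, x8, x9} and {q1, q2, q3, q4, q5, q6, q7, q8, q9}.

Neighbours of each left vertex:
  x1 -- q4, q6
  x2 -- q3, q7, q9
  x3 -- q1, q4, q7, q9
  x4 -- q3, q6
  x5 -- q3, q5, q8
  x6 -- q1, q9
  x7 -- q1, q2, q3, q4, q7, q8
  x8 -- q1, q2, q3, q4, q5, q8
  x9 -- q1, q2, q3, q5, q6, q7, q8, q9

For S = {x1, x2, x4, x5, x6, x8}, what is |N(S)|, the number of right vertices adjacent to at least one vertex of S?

9

The union of neighbours of {x1, x2, x4, x5, x6, x8} is {q1, q2, q3, q4, q5, q6, q7, q8, q9}, which has 9 elements.
Since |N(S)| = 9 ≥ |S| = 6, Hall's condition holds for this subset.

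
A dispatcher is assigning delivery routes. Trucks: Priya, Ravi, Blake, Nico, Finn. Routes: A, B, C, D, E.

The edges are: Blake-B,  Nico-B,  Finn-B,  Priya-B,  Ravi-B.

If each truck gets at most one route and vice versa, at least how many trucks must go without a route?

4

For example, pair Priya→B.
The set {Priya, Ravi, Blake, Nico, Finn} has only 1 neighbour ({B}), so by Hall's theorem at most 1 of the 5 trucks can be matched.
That matches 1 of the 5, leaving 4 unmatched; no matching can do better.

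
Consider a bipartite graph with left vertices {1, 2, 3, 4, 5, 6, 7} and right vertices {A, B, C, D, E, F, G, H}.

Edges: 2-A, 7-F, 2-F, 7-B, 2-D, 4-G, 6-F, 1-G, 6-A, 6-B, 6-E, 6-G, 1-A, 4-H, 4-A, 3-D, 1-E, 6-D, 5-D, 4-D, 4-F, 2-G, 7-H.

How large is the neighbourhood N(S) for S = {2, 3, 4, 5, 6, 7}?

The union of neighbours of {2, 3, 4, 5, 6, 7} is {A, B, D, E, F, G, H}, which has 7 elements.
Since |N(S)| = 7 ≥ |S| = 6, Hall's condition holds for this subset.

7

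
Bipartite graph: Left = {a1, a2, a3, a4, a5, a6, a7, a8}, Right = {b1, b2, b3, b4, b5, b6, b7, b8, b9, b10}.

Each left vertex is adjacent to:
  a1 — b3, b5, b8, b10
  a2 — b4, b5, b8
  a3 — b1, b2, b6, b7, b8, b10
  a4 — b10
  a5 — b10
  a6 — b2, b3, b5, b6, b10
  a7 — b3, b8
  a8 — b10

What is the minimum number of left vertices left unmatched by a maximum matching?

2

One maximum matching: a1-b8, a2-b5, a3-b7, a4-b10, a6-b6, a7-b3.
The set {a4, a5, a8} has only 1 neighbour ({b10}), so by Hall's theorem at most 6 of the 8 left vertices can be matched.
That matches 6 of the 8, leaving 2 unmatched; no matching can do better.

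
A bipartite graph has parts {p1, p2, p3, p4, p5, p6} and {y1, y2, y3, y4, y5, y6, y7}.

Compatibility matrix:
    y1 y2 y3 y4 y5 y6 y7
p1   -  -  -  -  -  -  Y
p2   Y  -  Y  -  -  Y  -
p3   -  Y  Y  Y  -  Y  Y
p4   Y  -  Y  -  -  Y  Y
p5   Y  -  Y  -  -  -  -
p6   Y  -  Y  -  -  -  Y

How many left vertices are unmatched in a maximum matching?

1

A valid assignment of size 5: p1→y7, p2→y6, p3→y4, p4→y1, p5→y3.
The set {p1, p2, p4, p5, p6} has only 4 neighbours ({y1, y3, y6, y7}), so by Hall's theorem at most 5 of the 6 left vertices can be matched.
That matches 5 of the 6, leaving 1 unmatched; no matching can do better.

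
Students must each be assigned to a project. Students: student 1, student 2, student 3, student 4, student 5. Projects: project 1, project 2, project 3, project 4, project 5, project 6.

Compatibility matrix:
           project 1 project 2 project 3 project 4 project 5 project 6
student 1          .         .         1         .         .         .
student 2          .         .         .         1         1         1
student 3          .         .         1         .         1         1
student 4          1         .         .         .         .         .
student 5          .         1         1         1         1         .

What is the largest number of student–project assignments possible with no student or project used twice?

5

A valid assignment of size 5: student 1-project 3, student 2-project 5, student 3-project 6, student 4-project 1, student 5-project 4.
This saturates every student, so 5 is the maximum.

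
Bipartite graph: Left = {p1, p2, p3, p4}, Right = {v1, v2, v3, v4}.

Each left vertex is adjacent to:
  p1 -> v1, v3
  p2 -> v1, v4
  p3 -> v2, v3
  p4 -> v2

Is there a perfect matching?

Yes

A valid assignment of size 4: p1→v1, p2→v4, p3→v3, p4→v2.
Every left vertex is matched, so this is a perfect matching.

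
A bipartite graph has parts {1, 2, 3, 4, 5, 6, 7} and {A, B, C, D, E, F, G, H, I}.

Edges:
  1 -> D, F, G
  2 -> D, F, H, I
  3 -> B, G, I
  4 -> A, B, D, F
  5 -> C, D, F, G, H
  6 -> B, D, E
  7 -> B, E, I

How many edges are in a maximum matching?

7

A valid assignment of size 7: 1→D, 2→F, 3→G, 4→A, 5→H, 6→E, 7→B.
This saturates every left vertex, so 7 is the maximum.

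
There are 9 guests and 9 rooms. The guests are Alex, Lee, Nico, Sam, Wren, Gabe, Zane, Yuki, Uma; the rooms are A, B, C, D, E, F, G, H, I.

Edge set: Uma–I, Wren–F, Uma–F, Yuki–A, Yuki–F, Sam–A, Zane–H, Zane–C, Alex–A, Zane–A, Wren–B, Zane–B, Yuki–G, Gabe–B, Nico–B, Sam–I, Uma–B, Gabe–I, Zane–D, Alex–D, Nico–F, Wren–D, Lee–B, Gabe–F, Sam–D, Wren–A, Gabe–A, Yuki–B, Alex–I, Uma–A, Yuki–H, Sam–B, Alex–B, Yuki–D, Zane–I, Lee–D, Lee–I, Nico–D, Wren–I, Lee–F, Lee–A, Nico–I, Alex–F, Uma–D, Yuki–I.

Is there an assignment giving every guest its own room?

The set {Alex, Lee, Nico, Sam, Wren, Gabe, Uma} has only 5 neighbours ({A, B, D, F, I}), so by Hall's theorem at most 7 of the 9 guests can be matched.
Hence no matching covers every guest.

No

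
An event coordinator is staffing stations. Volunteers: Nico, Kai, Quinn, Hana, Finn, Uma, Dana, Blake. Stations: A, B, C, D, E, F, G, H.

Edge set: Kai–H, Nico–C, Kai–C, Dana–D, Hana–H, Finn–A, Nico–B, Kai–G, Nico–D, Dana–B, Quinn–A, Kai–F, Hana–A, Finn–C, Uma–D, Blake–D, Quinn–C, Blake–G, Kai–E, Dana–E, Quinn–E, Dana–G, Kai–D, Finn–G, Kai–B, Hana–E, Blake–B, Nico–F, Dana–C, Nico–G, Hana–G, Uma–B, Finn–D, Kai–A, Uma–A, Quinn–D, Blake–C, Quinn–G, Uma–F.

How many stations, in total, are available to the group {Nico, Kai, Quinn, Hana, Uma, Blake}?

8

The union of neighbours of {Nico, Kai, Quinn, Hana, Uma, Blake} is {A, B, C, D, E, F, G, H}, which has 8 elements.
Since |N(S)| = 8 ≥ |S| = 6, Hall's condition holds for this subset.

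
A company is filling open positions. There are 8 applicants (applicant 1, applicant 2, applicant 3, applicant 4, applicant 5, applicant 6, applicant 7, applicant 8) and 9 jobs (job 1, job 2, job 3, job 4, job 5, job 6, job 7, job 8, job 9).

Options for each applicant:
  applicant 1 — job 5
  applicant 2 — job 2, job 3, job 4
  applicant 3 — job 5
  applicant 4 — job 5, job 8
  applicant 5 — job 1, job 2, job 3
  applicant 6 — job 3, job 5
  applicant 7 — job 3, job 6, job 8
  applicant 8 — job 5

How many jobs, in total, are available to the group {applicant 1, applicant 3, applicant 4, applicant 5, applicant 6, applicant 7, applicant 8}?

The union of neighbours of {applicant 1, applicant 3, applicant 4, applicant 5, applicant 6, applicant 7, applicant 8} is {job 1, job 2, job 3, job 5, job 6, job 8}, which has 6 elements.
Since |N(S)| = 6 < |S| = 7, Hall's condition fails for this subset.

6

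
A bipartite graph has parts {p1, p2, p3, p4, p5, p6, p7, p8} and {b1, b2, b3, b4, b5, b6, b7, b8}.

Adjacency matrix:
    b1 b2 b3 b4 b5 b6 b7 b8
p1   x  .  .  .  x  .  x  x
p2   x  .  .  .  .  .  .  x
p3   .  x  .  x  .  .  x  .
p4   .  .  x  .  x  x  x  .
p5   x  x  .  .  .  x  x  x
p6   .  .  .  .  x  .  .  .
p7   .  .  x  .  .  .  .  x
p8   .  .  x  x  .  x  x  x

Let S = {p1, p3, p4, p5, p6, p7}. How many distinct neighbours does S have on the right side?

8

The union of neighbours of {p1, p3, p4, p5, p6, p7} is {b1, b2, b3, b4, b5, b6, b7, b8}, which has 8 elements.
Since |N(S)| = 8 ≥ |S| = 6, Hall's condition holds for this subset.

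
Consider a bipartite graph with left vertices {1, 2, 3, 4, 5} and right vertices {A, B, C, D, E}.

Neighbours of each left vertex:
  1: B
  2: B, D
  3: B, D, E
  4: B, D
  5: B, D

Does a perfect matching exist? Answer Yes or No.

No

The set {1, 2, 4, 5} has only 2 neighbours ({B, D}), so by Hall's theorem at most 3 of the 5 left vertices can be matched.
Hence no matching covers every left vertex.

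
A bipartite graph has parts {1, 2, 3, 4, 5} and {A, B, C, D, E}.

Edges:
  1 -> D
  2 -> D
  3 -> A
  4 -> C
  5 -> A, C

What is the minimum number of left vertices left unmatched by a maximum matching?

2

A valid assignment of size 3: 1–D, 3–A, 4–C.
The set {1, 2, 3, 4, 5} has only 3 neighbours ({A, C, D}), so by Hall's theorem at most 3 of the 5 left vertices can be matched.
That matches 3 of the 5, leaving 2 unmatched; no matching can do better.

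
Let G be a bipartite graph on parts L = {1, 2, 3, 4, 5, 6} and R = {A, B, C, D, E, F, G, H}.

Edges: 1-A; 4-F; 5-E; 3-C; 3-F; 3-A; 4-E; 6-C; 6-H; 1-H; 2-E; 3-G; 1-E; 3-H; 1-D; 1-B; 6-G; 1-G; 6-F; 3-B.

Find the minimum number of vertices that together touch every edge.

{1, 3, 4, 6, E} is a vertex cover of size 5: every edge has an endpoint in this set.
No smaller cover exists because 1–A, 2–E, 3–G, 4–F, 6–C is a matching of size 5, and a cover must include an endpoint of each of these disjoint edges (König's theorem).

5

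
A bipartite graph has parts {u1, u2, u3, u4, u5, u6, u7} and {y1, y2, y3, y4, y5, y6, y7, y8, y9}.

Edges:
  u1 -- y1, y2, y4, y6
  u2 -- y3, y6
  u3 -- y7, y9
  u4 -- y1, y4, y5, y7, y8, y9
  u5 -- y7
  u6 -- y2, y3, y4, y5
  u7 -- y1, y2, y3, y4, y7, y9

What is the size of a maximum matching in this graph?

7

One maximum matching: u1-y2, u2-y6, u3-y9, u4-y1, u5-y7, u6-y3, u7-y4.
All 7 left vertices are matched, so no larger matching exists.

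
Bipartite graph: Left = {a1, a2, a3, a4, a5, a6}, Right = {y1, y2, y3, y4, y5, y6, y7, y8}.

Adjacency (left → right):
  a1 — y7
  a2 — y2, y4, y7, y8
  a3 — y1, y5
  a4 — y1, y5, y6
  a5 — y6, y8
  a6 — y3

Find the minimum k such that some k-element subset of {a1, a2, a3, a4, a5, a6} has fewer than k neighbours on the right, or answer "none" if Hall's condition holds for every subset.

none

A matching saturating every left vertex exists, for instance a1→y7, a2→y2, a3→y5, a4→y1, a5→y8, a6→y3.
By Hall's marriage theorem, this means |N(S)| ≥ |S| for every subset S, so no violating subset exists.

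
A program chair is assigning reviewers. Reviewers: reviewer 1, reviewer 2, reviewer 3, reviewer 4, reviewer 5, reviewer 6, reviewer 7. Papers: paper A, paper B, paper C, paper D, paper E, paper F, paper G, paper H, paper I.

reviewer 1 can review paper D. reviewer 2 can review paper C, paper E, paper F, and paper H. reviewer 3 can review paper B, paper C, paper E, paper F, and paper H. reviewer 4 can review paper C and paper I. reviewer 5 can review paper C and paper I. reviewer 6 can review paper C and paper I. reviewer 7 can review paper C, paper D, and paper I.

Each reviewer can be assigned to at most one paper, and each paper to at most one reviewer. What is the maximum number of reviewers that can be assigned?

One maximum matching: reviewer 1-paper D, reviewer 2-paper H, reviewer 3-paper B, reviewer 4-paper C, reviewer 5-paper I.
The set {reviewer 1, reviewer 4, reviewer 5, reviewer 6, reviewer 7} has only 3 neighbours ({paper C, paper D, paper I}), so by Hall's theorem at most 5 of the 7 reviewers can be matched.

5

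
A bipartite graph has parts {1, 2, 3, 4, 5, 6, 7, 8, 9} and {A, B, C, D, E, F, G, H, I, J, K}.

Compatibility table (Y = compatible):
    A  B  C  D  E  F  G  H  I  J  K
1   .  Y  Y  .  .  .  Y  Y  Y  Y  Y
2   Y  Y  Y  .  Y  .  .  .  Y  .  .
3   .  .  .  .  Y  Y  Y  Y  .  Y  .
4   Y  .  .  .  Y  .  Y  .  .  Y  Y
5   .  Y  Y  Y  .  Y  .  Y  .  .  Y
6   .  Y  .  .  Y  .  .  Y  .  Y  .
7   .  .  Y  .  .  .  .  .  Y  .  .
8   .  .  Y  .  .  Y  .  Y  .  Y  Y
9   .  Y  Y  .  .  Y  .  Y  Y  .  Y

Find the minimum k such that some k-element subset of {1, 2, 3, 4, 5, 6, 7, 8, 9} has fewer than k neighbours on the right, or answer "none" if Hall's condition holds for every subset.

A matching saturating every left vertex exists, for instance 1→I, 2→A, 3→G, 4→J, 5→B, 6→E, 7→C, 8→H, 9→K.
By Hall's marriage theorem, this means |N(S)| ≥ |S| for every subset S, so no violating subset exists.

none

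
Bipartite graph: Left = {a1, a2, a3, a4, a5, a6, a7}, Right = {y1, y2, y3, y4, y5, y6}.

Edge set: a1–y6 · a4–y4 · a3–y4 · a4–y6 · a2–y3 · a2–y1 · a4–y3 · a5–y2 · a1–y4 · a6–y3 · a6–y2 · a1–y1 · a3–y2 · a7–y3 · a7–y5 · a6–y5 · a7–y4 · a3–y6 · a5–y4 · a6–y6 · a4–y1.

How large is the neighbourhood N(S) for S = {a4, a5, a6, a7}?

The union of neighbours of {a4, a5, a6, a7} is {y1, y2, y3, y4, y5, y6}, which has 6 elements.
Since |N(S)| = 6 ≥ |S| = 4, Hall's condition holds for this subset.

6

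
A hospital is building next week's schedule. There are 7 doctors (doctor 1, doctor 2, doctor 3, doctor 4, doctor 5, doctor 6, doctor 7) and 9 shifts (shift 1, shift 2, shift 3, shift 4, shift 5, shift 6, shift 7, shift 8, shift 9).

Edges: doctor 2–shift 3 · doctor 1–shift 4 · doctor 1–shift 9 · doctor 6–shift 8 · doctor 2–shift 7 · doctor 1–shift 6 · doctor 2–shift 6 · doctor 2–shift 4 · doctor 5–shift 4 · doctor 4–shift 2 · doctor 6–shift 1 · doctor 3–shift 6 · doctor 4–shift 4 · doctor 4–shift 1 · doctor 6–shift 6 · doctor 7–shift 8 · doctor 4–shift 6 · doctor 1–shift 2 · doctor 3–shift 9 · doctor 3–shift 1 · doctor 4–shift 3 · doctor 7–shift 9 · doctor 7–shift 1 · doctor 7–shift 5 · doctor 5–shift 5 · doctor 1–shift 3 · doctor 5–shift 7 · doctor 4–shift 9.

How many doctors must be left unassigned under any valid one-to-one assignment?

One maximum matching: doctor 1→shift 2, doctor 2→shift 3, doctor 3→shift 9, doctor 4→shift 6, doctor 5→shift 4, doctor 6→shift 1, doctor 7→shift 5.
This saturates every doctor, so 7 is the maximum.
That matches 7 of the 7, leaving 0 unmatched; no matching can do better.

0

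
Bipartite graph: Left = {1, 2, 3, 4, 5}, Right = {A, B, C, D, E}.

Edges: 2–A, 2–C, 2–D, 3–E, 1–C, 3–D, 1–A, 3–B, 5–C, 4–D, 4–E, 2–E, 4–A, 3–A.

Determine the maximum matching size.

For example, pair 1→A, 2→E, 3→B, 4→D, 5→C.
This saturates every left vertex, so 5 is the maximum.

5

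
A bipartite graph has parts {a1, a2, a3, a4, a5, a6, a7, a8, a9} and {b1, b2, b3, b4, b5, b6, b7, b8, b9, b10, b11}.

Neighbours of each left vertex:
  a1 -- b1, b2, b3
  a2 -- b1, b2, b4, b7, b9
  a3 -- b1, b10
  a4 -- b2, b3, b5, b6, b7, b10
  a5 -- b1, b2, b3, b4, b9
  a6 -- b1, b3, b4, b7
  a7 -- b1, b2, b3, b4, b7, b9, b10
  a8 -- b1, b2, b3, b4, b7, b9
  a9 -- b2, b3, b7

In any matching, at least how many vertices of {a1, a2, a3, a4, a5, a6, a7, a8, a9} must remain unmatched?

A valid assignment of size 8: a1-b2, a2-b4, a3-b10, a4-b5, a5-b9, a6-b3, a7-b1, a8-b7.
The set {a1, a2, a3, a5, a6, a7, a8, a9} has only 7 neighbours ({b1, b10, b2, b3, b4, b7, b9}), so by Hall's theorem at most 8 of the 9 left vertices can be matched.
That matches 8 of the 9, leaving 1 unmatched; no matching can do better.

1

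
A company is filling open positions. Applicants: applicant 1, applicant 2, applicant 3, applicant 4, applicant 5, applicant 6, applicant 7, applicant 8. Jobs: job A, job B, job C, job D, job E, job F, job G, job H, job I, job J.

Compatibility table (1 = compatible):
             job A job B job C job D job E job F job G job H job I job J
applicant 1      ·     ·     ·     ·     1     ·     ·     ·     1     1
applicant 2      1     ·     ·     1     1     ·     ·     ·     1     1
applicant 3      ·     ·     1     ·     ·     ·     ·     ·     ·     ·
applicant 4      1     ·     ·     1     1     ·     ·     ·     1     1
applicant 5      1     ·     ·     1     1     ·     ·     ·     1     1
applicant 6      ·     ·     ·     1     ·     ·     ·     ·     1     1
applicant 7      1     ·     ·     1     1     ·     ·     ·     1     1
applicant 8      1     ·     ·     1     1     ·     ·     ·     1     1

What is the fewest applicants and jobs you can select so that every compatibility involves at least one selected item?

{applicant 3, job A, job D, job E, job I, job J} is a vertex cover of size 6: every edge has an endpoint in this set.
No smaller cover exists because applicant 1–job E, applicant 2–job A, applicant 3–job C, applicant 4–job I, applicant 5–job D, applicant 6–job J is a matching of size 6, and a cover must include an endpoint of each of these disjoint edges (König's theorem).

6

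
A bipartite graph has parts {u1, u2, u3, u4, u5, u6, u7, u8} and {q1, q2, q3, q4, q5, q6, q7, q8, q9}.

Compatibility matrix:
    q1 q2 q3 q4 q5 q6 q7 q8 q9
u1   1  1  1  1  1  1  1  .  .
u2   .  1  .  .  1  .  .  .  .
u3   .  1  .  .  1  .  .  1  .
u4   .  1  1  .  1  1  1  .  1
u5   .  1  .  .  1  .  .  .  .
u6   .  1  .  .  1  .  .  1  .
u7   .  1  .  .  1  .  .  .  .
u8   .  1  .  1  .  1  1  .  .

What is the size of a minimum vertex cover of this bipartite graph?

{u1, u4, u8, q2, q5, q8} is a vertex cover of size 6: every edge has an endpoint in this set.
No smaller cover exists because u1–q4, u2–q5, u3–q8, u4–q9, u5–q2, u8–q6 is a matching of size 6, and a cover must include an endpoint of each of these disjoint edges (König's theorem).

6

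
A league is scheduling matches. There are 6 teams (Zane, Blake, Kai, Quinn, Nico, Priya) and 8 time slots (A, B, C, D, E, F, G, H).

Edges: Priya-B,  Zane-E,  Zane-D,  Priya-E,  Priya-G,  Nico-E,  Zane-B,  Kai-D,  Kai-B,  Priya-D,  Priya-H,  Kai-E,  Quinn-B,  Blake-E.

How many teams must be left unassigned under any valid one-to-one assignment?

For example, pair Zane→D, Blake→E, Kai→B, Priya→G.
The set {Zane, Blake, Kai, Quinn, Nico} has only 3 neighbours ({B, D, E}), so by Hall's theorem at most 4 of the 6 teams can be matched.
That matches 4 of the 6, leaving 2 unmatched; no matching can do better.

2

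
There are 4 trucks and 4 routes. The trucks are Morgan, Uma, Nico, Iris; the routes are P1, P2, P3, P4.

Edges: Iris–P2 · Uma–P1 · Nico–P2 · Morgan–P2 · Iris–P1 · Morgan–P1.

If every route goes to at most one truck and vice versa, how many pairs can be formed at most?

2

A valid assignment of size 2: Morgan-P2, Uma-P1.
The set {Morgan, Uma, Nico, Iris} has only 2 neighbours ({P1, P2}), so by Hall's theorem at most 2 of the 4 trucks can be matched.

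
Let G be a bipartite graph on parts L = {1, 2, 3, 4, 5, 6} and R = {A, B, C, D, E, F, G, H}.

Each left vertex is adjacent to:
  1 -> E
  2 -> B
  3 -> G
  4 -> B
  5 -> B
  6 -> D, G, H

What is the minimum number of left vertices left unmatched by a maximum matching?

One maximum matching: 1–E, 2–B, 3–G, 6–D.
The set {2, 4, 5} has only 1 neighbour ({B}), so by Hall's theorem at most 4 of the 6 left vertices can be matched.
That matches 4 of the 6, leaving 2 unmatched; no matching can do better.

2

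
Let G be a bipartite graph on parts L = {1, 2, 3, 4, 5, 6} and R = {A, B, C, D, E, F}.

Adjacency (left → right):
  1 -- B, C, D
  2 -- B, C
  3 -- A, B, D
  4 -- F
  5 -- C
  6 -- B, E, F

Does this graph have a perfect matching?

A valid assignment of size 6: 1→D, 2→B, 3→A, 4→F, 5→C, 6→E.
Every left vertex is matched, so this is a perfect matching.

Yes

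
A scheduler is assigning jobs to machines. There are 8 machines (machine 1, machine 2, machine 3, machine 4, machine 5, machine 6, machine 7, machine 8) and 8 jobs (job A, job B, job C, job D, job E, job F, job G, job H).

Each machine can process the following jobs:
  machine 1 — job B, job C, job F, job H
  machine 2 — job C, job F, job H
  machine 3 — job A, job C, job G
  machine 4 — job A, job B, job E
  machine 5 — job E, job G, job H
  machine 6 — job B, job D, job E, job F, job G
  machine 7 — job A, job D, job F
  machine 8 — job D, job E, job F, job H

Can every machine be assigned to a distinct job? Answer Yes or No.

Yes

For example, pair machine 1–job F, machine 2–job C, machine 3–job G, machine 4–job B, machine 5–job E, machine 6–job D, machine 7–job A, machine 8–job H.
All 8 machines are covered.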